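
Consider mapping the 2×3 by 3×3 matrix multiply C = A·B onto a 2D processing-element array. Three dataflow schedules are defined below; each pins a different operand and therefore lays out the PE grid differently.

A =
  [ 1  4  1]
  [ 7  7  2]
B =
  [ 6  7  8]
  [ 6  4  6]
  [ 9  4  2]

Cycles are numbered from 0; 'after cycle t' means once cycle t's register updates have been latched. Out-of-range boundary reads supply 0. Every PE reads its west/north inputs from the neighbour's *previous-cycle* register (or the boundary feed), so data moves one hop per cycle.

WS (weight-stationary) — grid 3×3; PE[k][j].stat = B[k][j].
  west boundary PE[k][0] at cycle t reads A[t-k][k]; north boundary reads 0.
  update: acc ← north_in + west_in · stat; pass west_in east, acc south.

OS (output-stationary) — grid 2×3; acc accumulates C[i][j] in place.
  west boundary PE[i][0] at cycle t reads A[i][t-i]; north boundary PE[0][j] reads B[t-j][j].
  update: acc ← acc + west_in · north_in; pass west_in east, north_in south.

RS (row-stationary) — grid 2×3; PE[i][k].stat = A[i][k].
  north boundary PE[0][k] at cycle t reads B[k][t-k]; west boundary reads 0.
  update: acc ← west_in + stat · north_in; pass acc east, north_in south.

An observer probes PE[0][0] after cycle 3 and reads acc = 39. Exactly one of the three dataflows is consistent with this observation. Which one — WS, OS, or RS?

WS (3×3 grid), PE[0][0]:
  cycle 0: PE[0][0] → acc 6, east 1, south 6
  cycle 1: PE[0][0] → acc 42, east 7, south 42
  cycle 2: PE[0][0] → acc 0, east 0, south 0
  cycle 3: PE[0][0] → acc 0, east 0, south 0
OS (2×3 grid), PE[0][0]:
  cycle 0: PE[0][0] → acc 6, east 1, south 6
  cycle 1: PE[0][0] → acc 30, east 4, south 6
  cycle 2: PE[0][0] → acc 39, east 1, south 9
  cycle 3: PE[0][0] → acc 39, east 0, south 0
RS (2×3 grid), PE[0][0]:
  cycle 0: PE[0][0] → acc 6, east 6, south 6
  cycle 1: PE[0][0] → acc 7, east 7, south 7
  cycle 2: PE[0][0] → acc 8, east 8, south 8
  cycle 3: PE[0][0] → acc 0, east 0, south 0

dataflow = OS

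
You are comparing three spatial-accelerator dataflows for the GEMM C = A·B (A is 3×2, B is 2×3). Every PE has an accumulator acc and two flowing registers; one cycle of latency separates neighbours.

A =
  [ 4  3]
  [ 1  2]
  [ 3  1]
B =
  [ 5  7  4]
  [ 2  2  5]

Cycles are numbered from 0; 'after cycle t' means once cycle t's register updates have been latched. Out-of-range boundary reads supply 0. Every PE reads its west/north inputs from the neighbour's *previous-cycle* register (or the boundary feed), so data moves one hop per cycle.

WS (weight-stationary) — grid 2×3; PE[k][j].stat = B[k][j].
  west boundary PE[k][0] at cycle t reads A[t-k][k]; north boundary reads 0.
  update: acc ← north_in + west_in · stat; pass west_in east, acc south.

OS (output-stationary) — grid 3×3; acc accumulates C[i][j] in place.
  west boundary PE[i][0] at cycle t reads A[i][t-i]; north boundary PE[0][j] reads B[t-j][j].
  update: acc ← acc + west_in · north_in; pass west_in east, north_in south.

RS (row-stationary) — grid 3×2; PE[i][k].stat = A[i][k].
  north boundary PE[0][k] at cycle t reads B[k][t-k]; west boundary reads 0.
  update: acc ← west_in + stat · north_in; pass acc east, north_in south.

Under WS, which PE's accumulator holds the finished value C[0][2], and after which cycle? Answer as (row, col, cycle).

(row, col, cycle) = (1, 2, 3)

WS — PE[1][2] is where C[0][2] collects:
  after 0 — PE[1][2] acc=0, pass-E 0, pass-S 0
  after 1 — PE[1][2] acc=0, pass-E 0, pass-S 0
  after 2 — PE[1][2] acc=0, pass-E 0, pass-S 0
  after 3 — PE[1][2] acc=31, pass-E 3, pass-S 31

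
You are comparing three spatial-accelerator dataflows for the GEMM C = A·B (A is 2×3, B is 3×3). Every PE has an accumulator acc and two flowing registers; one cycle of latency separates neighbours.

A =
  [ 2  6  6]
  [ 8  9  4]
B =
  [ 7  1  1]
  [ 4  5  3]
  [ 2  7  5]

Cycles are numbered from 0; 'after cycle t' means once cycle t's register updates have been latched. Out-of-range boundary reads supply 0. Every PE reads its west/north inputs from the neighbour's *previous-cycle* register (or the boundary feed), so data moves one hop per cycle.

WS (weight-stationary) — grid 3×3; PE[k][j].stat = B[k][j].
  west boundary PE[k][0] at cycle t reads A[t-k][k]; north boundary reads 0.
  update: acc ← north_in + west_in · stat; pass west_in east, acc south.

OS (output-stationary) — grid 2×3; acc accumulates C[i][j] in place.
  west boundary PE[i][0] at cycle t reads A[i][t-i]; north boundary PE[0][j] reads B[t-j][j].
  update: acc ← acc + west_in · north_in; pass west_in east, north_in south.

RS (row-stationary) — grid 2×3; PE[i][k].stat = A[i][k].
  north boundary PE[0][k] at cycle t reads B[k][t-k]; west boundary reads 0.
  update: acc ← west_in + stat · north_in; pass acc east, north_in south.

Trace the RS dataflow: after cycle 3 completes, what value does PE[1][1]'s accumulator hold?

RS on a 2×3 grid — tracing PE[1][1] and its feeders:
  after 0 — PE[0][1] acc=0, pass-E 0, pass-S 0
  after 0 — PE[1][0] acc=0, pass-E 0, pass-S 0
  after 0 — PE[1][1] acc=0, pass-E 0, pass-S 0
  after 1 — PE[0][1] acc=38, pass-E 38, pass-S 4
  after 1 — PE[1][0] acc=56, pass-E 56, pass-S 7
  after 1 — PE[1][1] acc=0, pass-E 0, pass-S 0
  after 2 — PE[0][1] acc=32, pass-E 32, pass-S 5
  after 2 — PE[1][0] acc=8, pass-E 8, pass-S 1
  after 2 — PE[1][1] acc=92, pass-E 92, pass-S 4
  after 3 — PE[0][1] acc=20, pass-E 20, pass-S 3
  after 3 — PE[1][0] acc=8, pass-E 8, pass-S 1
  after 3 — PE[1][1] acc=53, pass-E 53, pass-S 5

PE[1][1].acc = 53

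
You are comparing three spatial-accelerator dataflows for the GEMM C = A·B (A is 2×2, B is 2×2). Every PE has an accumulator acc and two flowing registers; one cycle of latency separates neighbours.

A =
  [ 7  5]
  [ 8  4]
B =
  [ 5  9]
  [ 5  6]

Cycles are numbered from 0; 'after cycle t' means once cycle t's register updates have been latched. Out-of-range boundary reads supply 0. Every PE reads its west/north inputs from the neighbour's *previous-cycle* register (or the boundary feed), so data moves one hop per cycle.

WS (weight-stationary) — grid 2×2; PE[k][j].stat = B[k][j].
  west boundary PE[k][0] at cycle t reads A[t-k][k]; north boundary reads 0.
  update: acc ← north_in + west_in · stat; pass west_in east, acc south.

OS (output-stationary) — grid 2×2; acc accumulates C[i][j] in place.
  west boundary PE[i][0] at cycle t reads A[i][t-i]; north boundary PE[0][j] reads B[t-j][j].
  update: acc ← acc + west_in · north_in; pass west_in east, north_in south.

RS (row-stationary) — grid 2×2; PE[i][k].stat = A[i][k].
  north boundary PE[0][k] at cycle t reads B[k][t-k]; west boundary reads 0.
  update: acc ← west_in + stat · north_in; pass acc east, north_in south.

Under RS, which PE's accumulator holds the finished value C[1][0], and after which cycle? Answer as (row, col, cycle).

(row, col, cycle) = (1, 1, 2)

RS: C[1][0] accumulates in PE[1][1]:
  [0] (1,1) acc=0 (h:0 v:0)
  [1] (1,1) acc=0 (h:0 v:0)
  [2] (1,1) acc=60 (h:60 v:5)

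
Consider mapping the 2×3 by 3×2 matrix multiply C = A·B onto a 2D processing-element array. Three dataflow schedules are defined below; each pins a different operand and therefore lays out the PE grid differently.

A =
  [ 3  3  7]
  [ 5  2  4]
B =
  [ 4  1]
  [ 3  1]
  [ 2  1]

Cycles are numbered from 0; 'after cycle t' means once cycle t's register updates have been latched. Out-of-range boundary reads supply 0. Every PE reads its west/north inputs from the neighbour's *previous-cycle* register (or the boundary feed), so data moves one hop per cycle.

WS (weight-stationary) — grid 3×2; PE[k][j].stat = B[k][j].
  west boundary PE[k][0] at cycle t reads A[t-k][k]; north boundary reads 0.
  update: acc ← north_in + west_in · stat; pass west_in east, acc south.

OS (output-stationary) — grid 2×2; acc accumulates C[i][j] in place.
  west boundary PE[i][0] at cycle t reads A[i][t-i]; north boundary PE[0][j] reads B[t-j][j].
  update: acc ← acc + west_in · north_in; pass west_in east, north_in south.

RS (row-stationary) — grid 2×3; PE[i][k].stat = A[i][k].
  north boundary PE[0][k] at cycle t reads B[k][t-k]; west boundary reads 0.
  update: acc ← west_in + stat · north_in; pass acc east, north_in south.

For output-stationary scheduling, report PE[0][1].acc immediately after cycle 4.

OS on a 2×2 grid — tracing PE[0][1] and its feeders:
  0: (0,0).acc=12  regs=<3,4>
  0: (0,1).acc=0  regs=<0,0>
  1: (0,0).acc=21  regs=<3,3>
  1: (0,1).acc=3  regs=<3,1>
  2: (0,0).acc=35  regs=<7,2>
  2: (0,1).acc=6  regs=<3,1>
  3: (0,0).acc=35  regs=<0,0>
  3: (0,1).acc=13  regs=<7,1>
  4: (0,0).acc=35  regs=<0,0>
  4: (0,1).acc=13  regs=<0,0>

PE[0][1].acc = 13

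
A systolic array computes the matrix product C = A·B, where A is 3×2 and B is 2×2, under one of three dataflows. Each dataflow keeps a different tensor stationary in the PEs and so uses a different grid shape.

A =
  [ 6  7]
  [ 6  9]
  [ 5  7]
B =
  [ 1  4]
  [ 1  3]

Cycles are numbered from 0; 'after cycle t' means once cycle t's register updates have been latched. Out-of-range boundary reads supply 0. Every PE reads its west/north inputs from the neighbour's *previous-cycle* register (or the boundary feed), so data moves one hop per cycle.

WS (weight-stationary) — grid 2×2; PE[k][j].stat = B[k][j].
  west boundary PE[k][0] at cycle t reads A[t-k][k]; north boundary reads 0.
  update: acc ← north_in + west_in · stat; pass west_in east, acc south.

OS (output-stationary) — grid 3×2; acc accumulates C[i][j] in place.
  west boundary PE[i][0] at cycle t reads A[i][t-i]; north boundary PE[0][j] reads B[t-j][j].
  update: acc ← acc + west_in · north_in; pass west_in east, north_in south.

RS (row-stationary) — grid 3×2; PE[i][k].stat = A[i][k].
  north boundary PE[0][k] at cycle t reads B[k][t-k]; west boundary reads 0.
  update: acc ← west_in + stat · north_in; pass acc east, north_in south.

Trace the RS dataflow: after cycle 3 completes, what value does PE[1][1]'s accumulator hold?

PE[1][1].acc = 51

RS 3×2: PE[1][1] cycle-by-cycle (with neighbour feeds):
  cycle 0: PE[0][1] → acc 0, east 0, south 0
  cycle 0: PE[1][0] → acc 0, east 0, south 0
  cycle 0: PE[1][1] → acc 0, east 0, south 0
  cycle 1: PE[0][1] → acc 13, east 13, south 1
  cycle 1: PE[1][0] → acc 6, east 6, south 1
  cycle 1: PE[1][1] → acc 0, east 0, south 0
  cycle 2: PE[0][1] → acc 45, east 45, south 3
  cycle 2: PE[1][0] → acc 24, east 24, south 4
  cycle 2: PE[1][1] → acc 15, east 15, south 1
  cycle 3: PE[0][1] → acc 0, east 0, south 0
  cycle 3: PE[1][0] → acc 0, east 0, south 0
  cycle 3: PE[1][1] → acc 51, east 51, south 3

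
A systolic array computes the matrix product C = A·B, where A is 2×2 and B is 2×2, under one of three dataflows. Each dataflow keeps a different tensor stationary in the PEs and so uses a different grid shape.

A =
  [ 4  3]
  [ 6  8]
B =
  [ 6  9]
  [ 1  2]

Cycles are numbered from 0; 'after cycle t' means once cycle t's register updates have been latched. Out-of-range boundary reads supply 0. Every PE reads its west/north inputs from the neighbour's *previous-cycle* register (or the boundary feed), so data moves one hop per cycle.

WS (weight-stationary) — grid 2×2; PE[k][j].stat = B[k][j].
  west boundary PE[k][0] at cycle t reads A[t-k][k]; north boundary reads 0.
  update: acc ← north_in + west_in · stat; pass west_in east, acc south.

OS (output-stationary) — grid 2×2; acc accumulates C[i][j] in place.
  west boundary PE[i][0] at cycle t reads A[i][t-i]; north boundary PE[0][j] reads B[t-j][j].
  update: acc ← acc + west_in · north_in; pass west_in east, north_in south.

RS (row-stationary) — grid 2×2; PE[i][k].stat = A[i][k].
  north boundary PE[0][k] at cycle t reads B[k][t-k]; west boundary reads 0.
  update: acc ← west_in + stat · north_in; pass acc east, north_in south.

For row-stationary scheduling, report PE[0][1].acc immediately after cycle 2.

PE[0][1].acc = 42

Tracing RS — 2×2 array, target PE[0][1]:
  cycle 0: PE[0][0] → acc 24, east 24, south 6
  cycle 0: PE[0][1] → acc 0, east 0, south 0
  cycle 1: PE[0][0] → acc 36, east 36, south 9
  cycle 1: PE[0][1] → acc 27, east 27, south 1
  cycle 2: PE[0][0] → acc 0, east 0, south 0
  cycle 2: PE[0][1] → acc 42, east 42, south 2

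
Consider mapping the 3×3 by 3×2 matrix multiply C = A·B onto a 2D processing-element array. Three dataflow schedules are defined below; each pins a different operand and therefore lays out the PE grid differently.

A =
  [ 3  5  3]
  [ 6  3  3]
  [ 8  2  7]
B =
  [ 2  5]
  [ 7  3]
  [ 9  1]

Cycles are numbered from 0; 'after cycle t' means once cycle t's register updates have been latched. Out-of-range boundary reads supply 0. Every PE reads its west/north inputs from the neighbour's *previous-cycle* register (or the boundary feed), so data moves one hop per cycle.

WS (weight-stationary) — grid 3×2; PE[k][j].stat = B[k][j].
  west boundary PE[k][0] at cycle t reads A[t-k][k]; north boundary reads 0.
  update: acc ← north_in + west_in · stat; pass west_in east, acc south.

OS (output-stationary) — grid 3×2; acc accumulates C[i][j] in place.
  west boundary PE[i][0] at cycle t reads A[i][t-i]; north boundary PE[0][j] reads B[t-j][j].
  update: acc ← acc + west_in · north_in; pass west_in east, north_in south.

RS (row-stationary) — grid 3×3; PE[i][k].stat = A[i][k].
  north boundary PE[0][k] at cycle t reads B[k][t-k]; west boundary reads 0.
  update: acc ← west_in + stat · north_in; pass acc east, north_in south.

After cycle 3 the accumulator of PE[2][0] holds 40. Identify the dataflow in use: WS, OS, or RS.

— WS: 3×2; PE[2][0] trace:
  cycle 0: PE[2][0] → acc 0, east 0, south 0
  cycle 1: PE[2][0] → acc 0, east 0, south 0
  cycle 2: PE[2][0] → acc 68, east 3, south 68
  cycle 3: PE[2][0] → acc 60, east 3, south 60
— OS: 3×2; PE[2][0] trace:
  cycle 0: PE[2][0] → acc 0, east 0, south 0
  cycle 1: PE[2][0] → acc 0, east 0, south 0
  cycle 2: PE[2][0] → acc 16, east 8, south 2
  cycle 3: PE[2][0] → acc 30, east 2, south 7
— RS: 3×3; PE[2][0] trace:
  cycle 0: PE[2][0] → acc 0, east 0, south 0
  cycle 1: PE[2][0] → acc 0, east 0, south 0
  cycle 2: PE[2][0] → acc 16, east 16, south 2
  cycle 3: PE[2][0] → acc 40, east 40, south 5

dataflow = RS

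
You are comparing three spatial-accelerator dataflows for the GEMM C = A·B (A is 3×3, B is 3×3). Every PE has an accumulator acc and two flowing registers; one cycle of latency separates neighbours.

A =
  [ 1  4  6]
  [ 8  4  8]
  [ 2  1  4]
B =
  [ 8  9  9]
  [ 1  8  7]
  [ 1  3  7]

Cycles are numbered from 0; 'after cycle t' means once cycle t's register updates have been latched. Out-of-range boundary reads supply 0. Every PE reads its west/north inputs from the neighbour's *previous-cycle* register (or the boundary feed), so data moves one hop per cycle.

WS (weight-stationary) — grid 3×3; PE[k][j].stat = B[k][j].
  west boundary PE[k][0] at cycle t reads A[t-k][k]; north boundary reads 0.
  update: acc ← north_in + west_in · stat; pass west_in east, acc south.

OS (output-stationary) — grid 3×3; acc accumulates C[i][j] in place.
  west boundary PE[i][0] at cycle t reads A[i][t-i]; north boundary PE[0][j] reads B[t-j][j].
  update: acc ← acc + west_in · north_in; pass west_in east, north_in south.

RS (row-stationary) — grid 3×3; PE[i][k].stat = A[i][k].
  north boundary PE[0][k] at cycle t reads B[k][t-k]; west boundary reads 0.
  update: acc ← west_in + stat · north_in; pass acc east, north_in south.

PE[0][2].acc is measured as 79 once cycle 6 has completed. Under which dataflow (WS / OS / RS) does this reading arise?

— WS: 3×3; PE[0][2] trace:
  step 0 · PE0,2: acc=0; fwd→0 fwd↓0
  step 1 · PE0,2: acc=0; fwd→0 fwd↓0
  step 2 · PE0,2: acc=9; fwd→1 fwd↓9
  step 3 · PE0,2: acc=72; fwd→8 fwd↓72
  step 4 · PE0,2: acc=18; fwd→2 fwd↓18
  step 5 · PE0,2: acc=0; fwd→0 fwd↓0
  step 6 · PE0,2: acc=0; fwd→0 fwd↓0
— OS: 3×3; PE[0][2] trace:
  step 0 · PE0,2: acc=0; fwd→0 fwd↓0
  step 1 · PE0,2: acc=0; fwd→0 fwd↓0
  step 2 · PE0,2: acc=9; fwd→1 fwd↓9
  step 3 · PE0,2: acc=37; fwd→4 fwd↓7
  step 4 · PE0,2: acc=79; fwd→6 fwd↓7
  step 5 · PE0,2: acc=79; fwd→0 fwd↓0
  step 6 · PE0,2: acc=79; fwd→0 fwd↓0
— RS: 3×3; PE[0][2] trace:
  step 0 · PE0,2: acc=0; fwd→0 fwd↓0
  step 1 · PE0,2: acc=0; fwd→0 fwd↓0
  step 2 · PE0,2: acc=18; fwd→18 fwd↓1
  step 3 · PE0,2: acc=59; fwd→59 fwd↓3
  step 4 · PE0,2: acc=79; fwd→79 fwd↓7
  step 5 · PE0,2: acc=0; fwd→0 fwd↓0
  step 6 · PE0,2: acc=0; fwd→0 fwd↓0

dataflow = OS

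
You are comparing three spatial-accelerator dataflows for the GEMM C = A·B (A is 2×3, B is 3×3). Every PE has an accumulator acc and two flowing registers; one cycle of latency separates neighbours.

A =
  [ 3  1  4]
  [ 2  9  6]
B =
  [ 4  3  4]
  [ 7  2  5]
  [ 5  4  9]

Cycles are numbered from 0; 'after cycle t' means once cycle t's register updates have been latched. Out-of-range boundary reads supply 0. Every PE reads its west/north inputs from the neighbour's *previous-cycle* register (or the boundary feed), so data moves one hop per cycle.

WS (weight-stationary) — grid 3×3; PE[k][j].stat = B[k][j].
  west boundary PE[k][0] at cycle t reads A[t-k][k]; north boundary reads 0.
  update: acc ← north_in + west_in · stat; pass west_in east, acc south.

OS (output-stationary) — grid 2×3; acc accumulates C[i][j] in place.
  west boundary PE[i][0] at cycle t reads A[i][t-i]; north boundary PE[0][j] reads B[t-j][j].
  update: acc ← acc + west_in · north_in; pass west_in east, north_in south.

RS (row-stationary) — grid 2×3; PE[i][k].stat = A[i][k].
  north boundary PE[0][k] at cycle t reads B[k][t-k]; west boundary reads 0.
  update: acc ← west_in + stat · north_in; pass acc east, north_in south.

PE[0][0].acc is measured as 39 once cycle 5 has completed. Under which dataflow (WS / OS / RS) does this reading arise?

WS [3×3] PE[0][0] across cycles:
  @0  [0,0]  acc 12  |  →3  ↓12
  @1  [0,0]  acc 8  |  →2  ↓8
  @2  [0,0]  acc 0  |  →0  ↓0
  @3  [0,0]  acc 0  |  →0  ↓0
  @4  [0,0]  acc 0  |  →0  ↓0
  @5  [0,0]  acc 0  |  →0  ↓0
OS [2×3] PE[0][0] across cycles:
  @0  [0,0]  acc 12  |  →3  ↓4
  @1  [0,0]  acc 19  |  →1  ↓7
  @2  [0,0]  acc 39  |  →4  ↓5
  @3  [0,0]  acc 39  |  →0  ↓0
  @4  [0,0]  acc 39  |  →0  ↓0
  @5  [0,0]  acc 39  |  →0  ↓0
RS [2×3] PE[0][0] across cycles:
  @0  [0,0]  acc 12  |  →12  ↓4
  @1  [0,0]  acc 9  |  →9  ↓3
  @2  [0,0]  acc 12  |  →12  ↓4
  @3  [0,0]  acc 0  |  →0  ↓0
  @4  [0,0]  acc 0  |  →0  ↓0
  @5  [0,0]  acc 0  |  →0  ↓0

dataflow = OS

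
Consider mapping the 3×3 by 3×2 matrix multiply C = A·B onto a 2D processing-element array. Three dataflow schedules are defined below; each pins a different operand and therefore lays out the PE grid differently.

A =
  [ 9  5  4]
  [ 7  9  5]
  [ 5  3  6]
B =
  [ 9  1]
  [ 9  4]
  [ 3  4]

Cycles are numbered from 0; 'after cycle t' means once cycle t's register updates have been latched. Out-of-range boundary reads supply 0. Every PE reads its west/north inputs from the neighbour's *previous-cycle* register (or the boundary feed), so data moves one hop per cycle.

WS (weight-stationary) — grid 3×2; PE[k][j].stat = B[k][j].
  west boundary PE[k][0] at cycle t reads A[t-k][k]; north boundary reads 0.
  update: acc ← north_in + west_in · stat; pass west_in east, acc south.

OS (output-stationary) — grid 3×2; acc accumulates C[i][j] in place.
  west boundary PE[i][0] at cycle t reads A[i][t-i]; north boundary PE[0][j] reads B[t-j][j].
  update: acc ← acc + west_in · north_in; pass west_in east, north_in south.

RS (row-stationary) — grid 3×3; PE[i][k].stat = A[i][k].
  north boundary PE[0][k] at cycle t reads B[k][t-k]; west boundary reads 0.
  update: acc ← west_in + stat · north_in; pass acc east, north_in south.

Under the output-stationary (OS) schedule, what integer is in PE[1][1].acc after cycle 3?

PE[1][1].acc = 43

OS 3×2: PE[1][1] cycle-by-cycle (with neighbour feeds):
  @0  [0,1]  acc 0  |  →0  ↓0
  @0  [1,0]  acc 0  |  →0  ↓0
  @0  [1,1]  acc 0  |  →0  ↓0
  @1  [0,1]  acc 9  |  →9  ↓1
  @1  [1,0]  acc 63  |  →7  ↓9
  @1  [1,1]  acc 0  |  →0  ↓0
  @2  [0,1]  acc 29  |  →5  ↓4
  @2  [1,0]  acc 144  |  →9  ↓9
  @2  [1,1]  acc 7  |  →7  ↓1
  @3  [0,1]  acc 45  |  →4  ↓4
  @3  [1,0]  acc 159  |  →5  ↓3
  @3  [1,1]  acc 43  |  →9  ↓4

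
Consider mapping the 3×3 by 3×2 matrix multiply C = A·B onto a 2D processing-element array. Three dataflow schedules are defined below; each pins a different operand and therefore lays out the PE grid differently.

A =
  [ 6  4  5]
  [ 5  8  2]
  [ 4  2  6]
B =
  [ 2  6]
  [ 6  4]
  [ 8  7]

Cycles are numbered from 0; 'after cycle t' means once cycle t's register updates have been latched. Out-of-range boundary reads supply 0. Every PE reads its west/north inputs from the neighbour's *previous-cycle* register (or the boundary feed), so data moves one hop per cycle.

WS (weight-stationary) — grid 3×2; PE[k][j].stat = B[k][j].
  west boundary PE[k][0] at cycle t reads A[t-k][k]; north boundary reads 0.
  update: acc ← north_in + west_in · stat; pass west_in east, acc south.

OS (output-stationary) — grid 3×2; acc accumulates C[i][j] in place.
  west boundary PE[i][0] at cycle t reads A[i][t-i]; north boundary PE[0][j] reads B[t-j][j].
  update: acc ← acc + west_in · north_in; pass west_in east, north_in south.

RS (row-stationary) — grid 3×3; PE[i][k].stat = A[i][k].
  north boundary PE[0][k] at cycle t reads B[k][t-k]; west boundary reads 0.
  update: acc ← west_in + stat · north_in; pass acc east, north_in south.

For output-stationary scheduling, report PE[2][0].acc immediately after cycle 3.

PE[2][0].acc = 20

Tracing OS — 3×2 array, target PE[2][0]:
  step 0 · PE1,0: acc=0; fwd→0 fwd↓0
  step 0 · PE2,0: acc=0; fwd→0 fwd↓0
  step 1 · PE1,0: acc=10; fwd→5 fwd↓2
  step 1 · PE2,0: acc=0; fwd→0 fwd↓0
  step 2 · PE1,0: acc=58; fwd→8 fwd↓6
  step 2 · PE2,0: acc=8; fwd→4 fwd↓2
  step 3 · PE1,0: acc=74; fwd→2 fwd↓8
  step 3 · PE2,0: acc=20; fwd→2 fwd↓6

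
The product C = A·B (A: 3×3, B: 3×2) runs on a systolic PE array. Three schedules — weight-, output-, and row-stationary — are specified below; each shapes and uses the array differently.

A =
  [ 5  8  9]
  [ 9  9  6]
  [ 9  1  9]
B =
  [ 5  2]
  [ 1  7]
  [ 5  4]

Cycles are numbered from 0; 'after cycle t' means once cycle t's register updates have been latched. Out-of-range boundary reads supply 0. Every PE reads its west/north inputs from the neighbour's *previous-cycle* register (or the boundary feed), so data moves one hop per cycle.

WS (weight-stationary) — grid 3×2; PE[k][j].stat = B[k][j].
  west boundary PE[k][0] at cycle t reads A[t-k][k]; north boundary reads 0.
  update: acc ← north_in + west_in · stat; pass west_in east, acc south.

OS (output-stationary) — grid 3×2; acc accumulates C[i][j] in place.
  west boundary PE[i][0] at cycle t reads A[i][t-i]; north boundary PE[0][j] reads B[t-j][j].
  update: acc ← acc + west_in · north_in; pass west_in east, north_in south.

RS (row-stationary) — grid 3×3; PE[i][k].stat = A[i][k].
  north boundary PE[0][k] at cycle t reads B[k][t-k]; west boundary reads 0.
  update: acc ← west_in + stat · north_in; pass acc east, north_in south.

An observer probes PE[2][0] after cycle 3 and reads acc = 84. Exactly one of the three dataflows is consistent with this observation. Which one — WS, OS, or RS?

dataflow = WS

WS [3×2] PE[2][0] across cycles:
  t=0 PE[2][0]: acc=0 h=0 v=0
  t=1 PE[2][0]: acc=0 h=0 v=0
  t=2 PE[2][0]: acc=78 h=9 v=78
  t=3 PE[2][0]: acc=84 h=6 v=84
OS [3×2] PE[2][0] across cycles:
  t=0 PE[2][0]: acc=0 h=0 v=0
  t=1 PE[2][0]: acc=0 h=0 v=0
  t=2 PE[2][0]: acc=45 h=9 v=5
  t=3 PE[2][0]: acc=46 h=1 v=1
RS [3×3] PE[2][0] across cycles:
  t=0 PE[2][0]: acc=0 h=0 v=0
  t=1 PE[2][0]: acc=0 h=0 v=0
  t=2 PE[2][0]: acc=45 h=45 v=5
  t=3 PE[2][0]: acc=18 h=18 v=2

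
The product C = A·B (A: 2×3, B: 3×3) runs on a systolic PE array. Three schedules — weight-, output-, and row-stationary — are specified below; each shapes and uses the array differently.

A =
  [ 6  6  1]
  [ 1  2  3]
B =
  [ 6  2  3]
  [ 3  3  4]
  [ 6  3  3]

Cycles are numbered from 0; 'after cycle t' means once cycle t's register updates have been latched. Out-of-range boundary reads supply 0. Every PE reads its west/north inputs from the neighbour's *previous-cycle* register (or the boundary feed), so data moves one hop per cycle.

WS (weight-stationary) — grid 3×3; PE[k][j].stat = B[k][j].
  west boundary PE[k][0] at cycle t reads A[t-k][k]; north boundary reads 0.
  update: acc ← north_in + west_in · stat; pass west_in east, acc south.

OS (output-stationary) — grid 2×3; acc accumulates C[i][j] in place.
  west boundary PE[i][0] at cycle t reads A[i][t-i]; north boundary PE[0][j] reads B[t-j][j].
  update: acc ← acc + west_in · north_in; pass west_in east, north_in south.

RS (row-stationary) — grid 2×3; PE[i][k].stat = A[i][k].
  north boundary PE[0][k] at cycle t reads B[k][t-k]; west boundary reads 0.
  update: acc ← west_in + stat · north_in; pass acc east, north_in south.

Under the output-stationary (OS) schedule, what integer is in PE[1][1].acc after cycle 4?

OS (2×3). Following PE[1][1] plus its west/north inputs:
  t=0 PE[0][1]: acc=0 h=0 v=0
  t=0 PE[1][0]: acc=0 h=0 v=0
  t=0 PE[1][1]: acc=0 h=0 v=0
  t=1 PE[0][1]: acc=12 h=6 v=2
  t=1 PE[1][0]: acc=6 h=1 v=6
  t=1 PE[1][1]: acc=0 h=0 v=0
  t=2 PE[0][1]: acc=30 h=6 v=3
  t=2 PE[1][0]: acc=12 h=2 v=3
  t=2 PE[1][1]: acc=2 h=1 v=2
  t=3 PE[0][1]: acc=33 h=1 v=3
  t=3 PE[1][0]: acc=30 h=3 v=6
  t=3 PE[1][1]: acc=8 h=2 v=3
  t=4 PE[0][1]: acc=33 h=0 v=0
  t=4 PE[1][0]: acc=30 h=0 v=0
  t=4 PE[1][1]: acc=17 h=3 v=3

PE[1][1].acc = 17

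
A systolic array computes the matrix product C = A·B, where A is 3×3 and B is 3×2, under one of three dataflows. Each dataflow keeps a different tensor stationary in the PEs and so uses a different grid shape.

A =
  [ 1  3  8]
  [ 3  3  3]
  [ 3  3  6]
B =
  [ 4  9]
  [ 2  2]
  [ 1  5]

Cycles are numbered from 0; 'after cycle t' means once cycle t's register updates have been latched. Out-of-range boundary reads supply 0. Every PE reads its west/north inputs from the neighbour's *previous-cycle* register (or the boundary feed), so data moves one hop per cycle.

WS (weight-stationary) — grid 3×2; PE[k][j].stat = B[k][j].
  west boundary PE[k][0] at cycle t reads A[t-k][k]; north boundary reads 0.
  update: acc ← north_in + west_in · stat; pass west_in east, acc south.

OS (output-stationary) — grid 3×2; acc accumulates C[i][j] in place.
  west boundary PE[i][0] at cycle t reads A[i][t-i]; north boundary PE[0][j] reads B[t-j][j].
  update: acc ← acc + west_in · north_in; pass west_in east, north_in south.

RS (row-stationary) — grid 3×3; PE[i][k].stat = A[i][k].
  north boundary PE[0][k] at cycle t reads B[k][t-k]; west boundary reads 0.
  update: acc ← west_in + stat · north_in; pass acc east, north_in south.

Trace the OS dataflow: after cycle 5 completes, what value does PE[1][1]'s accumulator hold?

PE[1][1].acc = 48

OS on a 3×2 grid — tracing PE[1][1] and its feeders:
  after 0 — PE[0][1] acc=0, pass-E 0, pass-S 0
  after 0 — PE[1][0] acc=0, pass-E 0, pass-S 0
  after 0 — PE[1][1] acc=0, pass-E 0, pass-S 0
  after 1 — PE[0][1] acc=9, pass-E 1, pass-S 9
  after 1 — PE[1][0] acc=12, pass-E 3, pass-S 4
  after 1 — PE[1][1] acc=0, pass-E 0, pass-S 0
  after 2 — PE[0][1] acc=15, pass-E 3, pass-S 2
  after 2 — PE[1][0] acc=18, pass-E 3, pass-S 2
  after 2 — PE[1][1] acc=27, pass-E 3, pass-S 9
  after 3 — PE[0][1] acc=55, pass-E 8, pass-S 5
  after 3 — PE[1][0] acc=21, pass-E 3, pass-S 1
  after 3 — PE[1][1] acc=33, pass-E 3, pass-S 2
  after 4 — PE[0][1] acc=55, pass-E 0, pass-S 0
  after 4 — PE[1][0] acc=21, pass-E 0, pass-S 0
  after 4 — PE[1][1] acc=48, pass-E 3, pass-S 5
  after 5 — PE[0][1] acc=55, pass-E 0, pass-S 0
  after 5 — PE[1][0] acc=21, pass-E 0, pass-S 0
  after 5 — PE[1][1] acc=48, pass-E 0, pass-S 0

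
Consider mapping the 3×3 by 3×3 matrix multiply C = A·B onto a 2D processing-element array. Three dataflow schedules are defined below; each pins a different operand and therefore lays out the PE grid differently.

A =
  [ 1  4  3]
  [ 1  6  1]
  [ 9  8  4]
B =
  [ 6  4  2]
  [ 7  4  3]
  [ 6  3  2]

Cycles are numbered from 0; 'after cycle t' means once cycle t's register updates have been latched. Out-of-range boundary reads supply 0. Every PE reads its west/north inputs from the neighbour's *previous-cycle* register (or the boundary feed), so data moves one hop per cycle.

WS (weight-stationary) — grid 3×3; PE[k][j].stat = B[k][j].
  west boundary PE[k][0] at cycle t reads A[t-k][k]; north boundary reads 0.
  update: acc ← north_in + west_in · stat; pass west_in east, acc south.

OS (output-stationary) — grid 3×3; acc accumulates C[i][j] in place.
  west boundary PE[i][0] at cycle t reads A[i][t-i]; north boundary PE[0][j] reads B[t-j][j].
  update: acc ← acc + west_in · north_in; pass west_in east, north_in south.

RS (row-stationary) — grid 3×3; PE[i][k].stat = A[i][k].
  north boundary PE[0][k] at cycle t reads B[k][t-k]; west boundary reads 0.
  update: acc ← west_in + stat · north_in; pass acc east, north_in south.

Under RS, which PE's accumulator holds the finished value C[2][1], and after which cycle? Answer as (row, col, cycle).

(row, col, cycle) = (2, 2, 5)

Under RS, C[2][1] lands at PE[2][2]:
  @0  [2,2]  acc 0  |  →0  ↓0
  @1  [2,2]  acc 0  |  →0  ↓0
  @2  [2,2]  acc 0  |  →0  ↓0
  @3  [2,2]  acc 0  |  →0  ↓0
  @4  [2,2]  acc 134  |  →134  ↓6
  @5  [2,2]  acc 80  |  →80  ↓3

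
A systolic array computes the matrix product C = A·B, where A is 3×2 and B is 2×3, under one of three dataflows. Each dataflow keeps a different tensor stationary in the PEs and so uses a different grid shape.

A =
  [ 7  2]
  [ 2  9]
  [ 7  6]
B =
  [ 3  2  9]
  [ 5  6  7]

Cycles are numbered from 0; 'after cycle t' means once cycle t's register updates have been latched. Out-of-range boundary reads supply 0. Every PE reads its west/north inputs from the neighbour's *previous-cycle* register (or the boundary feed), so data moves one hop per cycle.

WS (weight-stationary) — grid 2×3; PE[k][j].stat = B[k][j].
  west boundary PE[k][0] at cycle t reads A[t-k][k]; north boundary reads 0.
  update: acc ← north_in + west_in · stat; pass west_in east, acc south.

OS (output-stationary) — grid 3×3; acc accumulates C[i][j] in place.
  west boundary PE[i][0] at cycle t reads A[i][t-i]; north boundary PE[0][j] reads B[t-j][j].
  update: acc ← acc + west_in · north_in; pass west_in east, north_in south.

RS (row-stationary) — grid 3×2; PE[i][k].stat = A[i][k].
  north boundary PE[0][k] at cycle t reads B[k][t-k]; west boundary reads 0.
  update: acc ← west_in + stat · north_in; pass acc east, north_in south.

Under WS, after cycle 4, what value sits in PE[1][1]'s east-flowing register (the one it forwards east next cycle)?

register = 6

Tracing WS — 2×3 array, target PE[1][1]:
  0: (0,1).acc=0  regs=<0,0>
  0: (1,0).acc=0  regs=<0,0>
  0: (1,1).acc=0  regs=<0,0>
  1: (0,1).acc=14  regs=<7,14>
  1: (1,0).acc=31  regs=<2,31>
  1: (1,1).acc=0  regs=<0,0>
  2: (0,1).acc=4  regs=<2,4>
  2: (1,0).acc=51  regs=<9,51>
  2: (1,1).acc=26  regs=<2,26>
  3: (0,1).acc=14  regs=<7,14>
  3: (1,0).acc=51  regs=<6,51>
  3: (1,1).acc=58  regs=<9,58>
  4: (0,1).acc=0  regs=<0,0>
  4: (1,0).acc=0  regs=<0,0>
  4: (1,1).acc=50  regs=<6,50>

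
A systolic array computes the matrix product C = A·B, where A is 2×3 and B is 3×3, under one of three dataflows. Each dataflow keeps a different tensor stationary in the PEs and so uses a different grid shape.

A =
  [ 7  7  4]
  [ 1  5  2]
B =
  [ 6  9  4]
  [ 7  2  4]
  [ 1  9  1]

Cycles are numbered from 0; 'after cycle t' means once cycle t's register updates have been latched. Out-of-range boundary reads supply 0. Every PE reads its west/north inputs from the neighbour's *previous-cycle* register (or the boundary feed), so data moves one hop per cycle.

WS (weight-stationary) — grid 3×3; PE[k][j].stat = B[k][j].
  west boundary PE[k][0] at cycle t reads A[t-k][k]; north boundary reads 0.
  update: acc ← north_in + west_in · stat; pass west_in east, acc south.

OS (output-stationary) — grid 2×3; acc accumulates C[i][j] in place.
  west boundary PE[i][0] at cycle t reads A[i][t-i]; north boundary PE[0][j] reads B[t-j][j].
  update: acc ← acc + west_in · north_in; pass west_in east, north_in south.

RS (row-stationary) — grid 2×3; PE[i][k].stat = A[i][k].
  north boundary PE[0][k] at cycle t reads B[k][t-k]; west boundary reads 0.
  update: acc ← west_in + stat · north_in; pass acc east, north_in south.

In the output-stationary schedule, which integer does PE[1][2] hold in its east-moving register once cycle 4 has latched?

OS (2×3). Following PE[1][2] plus its west/north inputs:
  cycle 0: PE[0][2] → acc 0, east 0, south 0
  cycle 0: PE[1][1] → acc 0, east 0, south 0
  cycle 0: PE[1][2] → acc 0, east 0, south 0
  cycle 1: PE[0][2] → acc 0, east 0, south 0
  cycle 1: PE[1][1] → acc 0, east 0, south 0
  cycle 1: PE[1][2] → acc 0, east 0, south 0
  cycle 2: PE[0][2] → acc 28, east 7, south 4
  cycle 2: PE[1][1] → acc 9, east 1, south 9
  cycle 2: PE[1][2] → acc 0, east 0, south 0
  cycle 3: PE[0][2] → acc 56, east 7, south 4
  cycle 3: PE[1][1] → acc 19, east 5, south 2
  cycle 3: PE[1][2] → acc 4, east 1, south 4
  cycle 4: PE[0][2] → acc 60, east 4, south 1
  cycle 4: PE[1][1] → acc 37, east 2, south 9
  cycle 4: PE[1][2] → acc 24, east 5, south 4

register = 5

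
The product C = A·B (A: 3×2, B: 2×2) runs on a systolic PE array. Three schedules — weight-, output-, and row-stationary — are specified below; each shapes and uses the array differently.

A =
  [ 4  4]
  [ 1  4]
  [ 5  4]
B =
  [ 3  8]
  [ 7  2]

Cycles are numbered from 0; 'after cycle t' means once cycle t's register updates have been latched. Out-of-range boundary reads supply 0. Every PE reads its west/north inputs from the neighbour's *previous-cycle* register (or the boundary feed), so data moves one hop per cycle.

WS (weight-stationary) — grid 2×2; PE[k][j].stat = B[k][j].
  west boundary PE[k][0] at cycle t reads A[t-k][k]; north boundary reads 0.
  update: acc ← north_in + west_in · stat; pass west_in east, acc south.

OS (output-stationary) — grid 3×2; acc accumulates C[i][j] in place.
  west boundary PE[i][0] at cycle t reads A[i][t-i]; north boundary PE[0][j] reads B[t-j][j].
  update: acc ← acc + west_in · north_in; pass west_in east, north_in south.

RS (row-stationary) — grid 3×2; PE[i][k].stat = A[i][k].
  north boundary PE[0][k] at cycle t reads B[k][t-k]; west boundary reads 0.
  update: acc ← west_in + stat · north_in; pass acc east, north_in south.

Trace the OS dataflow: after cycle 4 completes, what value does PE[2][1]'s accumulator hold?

OS 3×2: PE[2][1] cycle-by-cycle (with neighbour feeds):
  @0  [1,1]  acc 0  |  →0  ↓0
  @0  [2,0]  acc 0  |  →0  ↓0
  @0  [2,1]  acc 0  |  →0  ↓0
  @1  [1,1]  acc 0  |  →0  ↓0
  @1  [2,0]  acc 0  |  →0  ↓0
  @1  [2,1]  acc 0  |  →0  ↓0
  @2  [1,1]  acc 8  |  →1  ↓8
  @2  [2,0]  acc 15  |  →5  ↓3
  @2  [2,1]  acc 0  |  →0  ↓0
  @3  [1,1]  acc 16  |  →4  ↓2
  @3  [2,0]  acc 43  |  →4  ↓7
  @3  [2,1]  acc 40  |  →5  ↓8
  @4  [1,1]  acc 16  |  →0  ↓0
  @4  [2,0]  acc 43  |  →0  ↓0
  @4  [2,1]  acc 48  |  →4  ↓2

PE[2][1].acc = 48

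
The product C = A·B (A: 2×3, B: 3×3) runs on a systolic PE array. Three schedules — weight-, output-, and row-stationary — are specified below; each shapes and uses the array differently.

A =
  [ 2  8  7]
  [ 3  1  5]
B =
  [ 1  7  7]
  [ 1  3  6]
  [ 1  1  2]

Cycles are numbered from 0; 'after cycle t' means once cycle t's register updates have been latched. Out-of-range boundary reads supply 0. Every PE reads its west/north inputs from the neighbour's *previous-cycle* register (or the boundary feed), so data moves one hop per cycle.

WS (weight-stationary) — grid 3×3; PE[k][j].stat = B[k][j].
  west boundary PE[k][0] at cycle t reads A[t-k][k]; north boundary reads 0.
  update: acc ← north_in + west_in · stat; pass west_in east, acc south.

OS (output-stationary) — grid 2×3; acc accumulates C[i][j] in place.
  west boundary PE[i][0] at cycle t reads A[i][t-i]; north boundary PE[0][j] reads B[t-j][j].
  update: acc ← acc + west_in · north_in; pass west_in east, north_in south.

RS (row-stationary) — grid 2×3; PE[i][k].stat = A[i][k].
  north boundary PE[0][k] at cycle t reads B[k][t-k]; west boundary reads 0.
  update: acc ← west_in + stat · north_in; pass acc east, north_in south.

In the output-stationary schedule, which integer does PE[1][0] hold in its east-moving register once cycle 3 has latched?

register = 5

OS 2×3: PE[1][0] cycle-by-cycle (with neighbour feeds):
  cycle 0: PE[0][0] → acc 2, east 2, south 1
  cycle 0: PE[1][0] → acc 0, east 0, south 0
  cycle 1: PE[0][0] → acc 10, east 8, south 1
  cycle 1: PE[1][0] → acc 3, east 3, south 1
  cycle 2: PE[0][0] → acc 17, east 7, south 1
  cycle 2: PE[1][0] → acc 4, east 1, south 1
  cycle 3: PE[0][0] → acc 17, east 0, south 0
  cycle 3: PE[1][0] → acc 9, east 5, south 1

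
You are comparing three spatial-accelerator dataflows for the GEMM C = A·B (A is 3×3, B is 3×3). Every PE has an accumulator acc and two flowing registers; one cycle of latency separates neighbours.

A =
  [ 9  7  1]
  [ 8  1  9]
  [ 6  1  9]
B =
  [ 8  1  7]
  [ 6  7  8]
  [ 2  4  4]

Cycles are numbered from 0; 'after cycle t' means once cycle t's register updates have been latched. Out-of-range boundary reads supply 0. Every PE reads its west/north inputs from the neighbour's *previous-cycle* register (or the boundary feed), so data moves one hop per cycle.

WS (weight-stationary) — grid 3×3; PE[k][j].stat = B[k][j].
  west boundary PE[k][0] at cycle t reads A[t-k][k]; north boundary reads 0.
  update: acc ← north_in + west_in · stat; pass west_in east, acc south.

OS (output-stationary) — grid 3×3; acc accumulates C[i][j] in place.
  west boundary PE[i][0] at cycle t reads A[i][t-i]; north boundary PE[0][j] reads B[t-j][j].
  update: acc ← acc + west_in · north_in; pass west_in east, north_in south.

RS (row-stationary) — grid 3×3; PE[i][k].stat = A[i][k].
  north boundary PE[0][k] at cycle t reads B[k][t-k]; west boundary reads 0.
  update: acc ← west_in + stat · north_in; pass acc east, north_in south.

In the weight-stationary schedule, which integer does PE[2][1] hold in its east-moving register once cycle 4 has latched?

register = 9

WS 3×3: PE[2][1] cycle-by-cycle (with neighbour feeds):
  [0] (1,1) acc=0 (h:0 v:0)
  [0] (2,0) acc=0 (h:0 v:0)
  [0] (2,1) acc=0 (h:0 v:0)
  [1] (1,1) acc=0 (h:0 v:0)
  [1] (2,0) acc=0 (h:0 v:0)
  [1] (2,1) acc=0 (h:0 v:0)
  [2] (1,1) acc=58 (h:7 v:58)
  [2] (2,0) acc=116 (h:1 v:116)
  [2] (2,1) acc=0 (h:0 v:0)
  [3] (1,1) acc=15 (h:1 v:15)
  [3] (2,0) acc=88 (h:9 v:88)
  [3] (2,1) acc=62 (h:1 v:62)
  [4] (1,1) acc=13 (h:1 v:13)
  [4] (2,0) acc=72 (h:9 v:72)
  [4] (2,1) acc=51 (h:9 v:51)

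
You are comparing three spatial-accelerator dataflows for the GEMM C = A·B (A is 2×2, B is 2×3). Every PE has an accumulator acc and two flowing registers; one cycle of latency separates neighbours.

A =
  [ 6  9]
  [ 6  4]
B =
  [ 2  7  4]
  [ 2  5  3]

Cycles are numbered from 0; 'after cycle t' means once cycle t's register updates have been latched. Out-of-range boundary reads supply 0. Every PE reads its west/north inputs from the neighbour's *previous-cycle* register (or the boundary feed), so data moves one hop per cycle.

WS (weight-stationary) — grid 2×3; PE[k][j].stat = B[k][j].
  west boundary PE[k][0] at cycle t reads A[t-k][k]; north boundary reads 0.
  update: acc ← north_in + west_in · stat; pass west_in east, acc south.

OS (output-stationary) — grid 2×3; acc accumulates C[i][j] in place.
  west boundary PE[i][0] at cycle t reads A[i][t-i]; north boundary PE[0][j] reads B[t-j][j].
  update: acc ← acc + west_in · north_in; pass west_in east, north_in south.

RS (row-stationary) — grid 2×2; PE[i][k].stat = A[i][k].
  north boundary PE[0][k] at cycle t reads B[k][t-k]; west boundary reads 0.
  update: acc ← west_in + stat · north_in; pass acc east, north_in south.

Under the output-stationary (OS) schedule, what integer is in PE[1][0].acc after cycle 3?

Tracing OS — 2×3 array, target PE[1][0]:
  [0] (0,0) acc=12 (h:6 v:2)
  [0] (1,0) acc=0 (h:0 v:0)
  [1] (0,0) acc=30 (h:9 v:2)
  [1] (1,0) acc=12 (h:6 v:2)
  [2] (0,0) acc=30 (h:0 v:0)
  [2] (1,0) acc=20 (h:4 v:2)
  [3] (0,0) acc=30 (h:0 v:0)
  [3] (1,0) acc=20 (h:0 v:0)

PE[1][0].acc = 20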